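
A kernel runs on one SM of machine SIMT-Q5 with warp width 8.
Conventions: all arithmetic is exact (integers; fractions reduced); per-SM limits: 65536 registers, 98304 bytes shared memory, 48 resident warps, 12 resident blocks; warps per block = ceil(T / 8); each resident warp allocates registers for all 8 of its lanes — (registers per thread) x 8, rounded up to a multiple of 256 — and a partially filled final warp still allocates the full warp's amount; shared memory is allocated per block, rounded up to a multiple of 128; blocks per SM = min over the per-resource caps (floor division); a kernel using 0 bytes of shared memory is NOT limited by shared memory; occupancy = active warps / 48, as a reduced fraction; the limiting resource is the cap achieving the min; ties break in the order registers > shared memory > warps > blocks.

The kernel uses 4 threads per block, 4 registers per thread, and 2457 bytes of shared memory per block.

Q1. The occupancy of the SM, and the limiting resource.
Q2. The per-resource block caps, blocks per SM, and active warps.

Answer: occupancy 1/4, limited by blocks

registers: 256 blocks
shared memory: 38 blocks
warps: 48 blocks
blocks: 12 blocks

Answer: 12 blocks, 12 active warps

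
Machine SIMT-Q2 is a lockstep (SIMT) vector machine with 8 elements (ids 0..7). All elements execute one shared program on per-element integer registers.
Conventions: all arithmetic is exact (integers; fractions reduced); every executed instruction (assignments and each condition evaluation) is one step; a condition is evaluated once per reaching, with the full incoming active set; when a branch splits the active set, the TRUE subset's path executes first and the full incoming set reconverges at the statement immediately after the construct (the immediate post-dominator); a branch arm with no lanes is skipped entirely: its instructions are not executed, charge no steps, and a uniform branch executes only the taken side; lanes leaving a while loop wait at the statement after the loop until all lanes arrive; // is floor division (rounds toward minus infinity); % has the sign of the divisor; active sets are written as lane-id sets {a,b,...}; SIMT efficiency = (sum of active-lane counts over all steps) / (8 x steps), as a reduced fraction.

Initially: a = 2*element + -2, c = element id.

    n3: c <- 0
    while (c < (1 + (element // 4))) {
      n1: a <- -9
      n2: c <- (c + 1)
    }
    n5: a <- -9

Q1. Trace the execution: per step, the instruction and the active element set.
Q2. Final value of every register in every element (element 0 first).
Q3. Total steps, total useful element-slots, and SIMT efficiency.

step 0: c <- 0                       {0,1,2,3,4,5,6,7}
step 1: eval (c < (1 + (element // 4))) {0,1,2,3,4,5,6,7}
step 2: a <- -9                      {0,1,2,3,4,5,6,7}
step 3: c <- (c + 1)                 {0,1,2,3,4,5,6,7}
step 4: eval (c < (1 + (element // 4))) {0,1,2,3,4,5,6,7}
step 5: a <- -9                      {4,5,6,7}
step 6: c <- (c + 1)                 {4,5,6,7}
step 7: eval (c < (1 + (element // 4))) {4,5,6,7}
step 8: a <- -9                      {0,1,2,3,4,5,6,7}

Answer: 9 steps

a: -9,-9,-9,-9,-9,-9,-9,-9
c: 1,1,1,1,2,2,2,2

steps = 9; useful = 60; efficiency = 60/72 = 5/6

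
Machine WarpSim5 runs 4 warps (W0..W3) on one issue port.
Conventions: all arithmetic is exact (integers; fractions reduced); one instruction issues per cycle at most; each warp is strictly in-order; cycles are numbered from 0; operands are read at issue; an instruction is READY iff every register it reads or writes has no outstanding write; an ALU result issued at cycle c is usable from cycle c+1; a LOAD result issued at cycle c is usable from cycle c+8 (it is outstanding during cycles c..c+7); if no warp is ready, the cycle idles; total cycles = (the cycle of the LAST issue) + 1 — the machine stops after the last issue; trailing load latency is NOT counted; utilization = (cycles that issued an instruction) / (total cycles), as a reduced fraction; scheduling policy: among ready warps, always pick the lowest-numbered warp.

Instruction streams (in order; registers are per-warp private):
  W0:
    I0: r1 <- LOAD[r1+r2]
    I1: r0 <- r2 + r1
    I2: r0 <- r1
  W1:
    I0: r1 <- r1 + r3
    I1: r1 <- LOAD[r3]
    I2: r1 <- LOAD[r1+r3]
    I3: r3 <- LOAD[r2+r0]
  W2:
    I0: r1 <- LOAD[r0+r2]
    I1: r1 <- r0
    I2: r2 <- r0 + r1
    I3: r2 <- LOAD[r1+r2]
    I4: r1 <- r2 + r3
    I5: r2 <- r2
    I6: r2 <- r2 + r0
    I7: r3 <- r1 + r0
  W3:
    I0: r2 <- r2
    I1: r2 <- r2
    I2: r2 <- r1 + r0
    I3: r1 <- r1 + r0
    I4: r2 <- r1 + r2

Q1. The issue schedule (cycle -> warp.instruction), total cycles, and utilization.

cycle 0: W0.I0
cycle 1: W1.I0
cycle 2: W1.I1
cycle 3: W2.I0
cycle 4: W3.I0
cycle 5: W3.I1
cycle 6: W3.I2
cycle 7: W3.I3
cycle 8: W0.I1
cycle 9: W0.I2
cycle 10: W1.I2
cycle 11: W1.I3
cycle 12: W2.I1
cycle 13: W2.I2
cycle 14: W2.I3
cycle 15: W3.I4
cycle 16: idle
cycle 17: idle
cycle 18: idle
cycle 19: idle
cycle 20: idle
cycle 21: idle
cycle 22: W2.I4
cycle 23: W2.I5
cycle 24: W2.I6
cycle 25: W2.I7

Answer: 26 cycles, utilization 10/13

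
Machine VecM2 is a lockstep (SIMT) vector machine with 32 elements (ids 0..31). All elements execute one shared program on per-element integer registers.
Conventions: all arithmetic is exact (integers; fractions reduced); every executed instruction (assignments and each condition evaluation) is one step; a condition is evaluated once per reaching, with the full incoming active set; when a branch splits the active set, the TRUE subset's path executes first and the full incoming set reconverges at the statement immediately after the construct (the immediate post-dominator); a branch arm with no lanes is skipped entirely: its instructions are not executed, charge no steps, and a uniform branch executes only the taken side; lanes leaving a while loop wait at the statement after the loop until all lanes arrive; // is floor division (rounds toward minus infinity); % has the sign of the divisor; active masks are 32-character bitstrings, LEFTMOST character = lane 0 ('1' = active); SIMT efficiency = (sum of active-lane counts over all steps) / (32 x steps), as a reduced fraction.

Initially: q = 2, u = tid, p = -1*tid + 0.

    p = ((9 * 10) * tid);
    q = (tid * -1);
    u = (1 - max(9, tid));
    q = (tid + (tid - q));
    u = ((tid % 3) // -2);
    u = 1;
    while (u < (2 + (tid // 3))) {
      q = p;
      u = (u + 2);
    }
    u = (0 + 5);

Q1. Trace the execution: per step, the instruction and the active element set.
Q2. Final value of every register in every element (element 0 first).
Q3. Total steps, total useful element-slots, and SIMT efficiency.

step 0: p <- ((9 * 10) * tid)        11111111111111111111111111111111
step 1: q <- (tid * -1)              11111111111111111111111111111111
step 2: u <- (1 - max(9, tid))       11111111111111111111111111111111
step 3: q <- (tid + (tid - q))       11111111111111111111111111111111
step 4: u <- ((tid % 3) // -2)       11111111111111111111111111111111
step 5: u <- 1                       11111111111111111111111111111111
step 6: eval (u < (2 + (tid // 3)))  11111111111111111111111111111111
step 7: q <- p                       11111111111111111111111111111111
step 8: u <- (u + 2)                 11111111111111111111111111111111
step 9: eval (u < (2 + (tid // 3)))  11111111111111111111111111111111
step 10: q <- p                       00000011111111111111111111111111
step 11: u <- (u + 2)                 00000011111111111111111111111111
step 12: eval (u < (2 + (tid // 3)))  00000011111111111111111111111111
step 13: q <- p                       00000000000011111111111111111111
step 14: u <- (u + 2)                 00000000000011111111111111111111
step 15: eval (u < (2 + (tid // 3)))  00000000000011111111111111111111
step 16: q <- p                       00000000000000000011111111111111
step 17: u <- (u + 2)                 00000000000000000011111111111111
step 18: eval (u < (2 + (tid // 3)))  00000000000000000011111111111111
step 19: q <- p                       00000000000000000000000011111111
step 20: u <- (u + 2)                 00000000000000000000000011111111
step 21: eval (u < (2 + (tid // 3)))  00000000000000000000000011111111
step 22: q <- p                       00000000000000000000000000000011
step 23: u <- (u + 2)                 00000000000000000000000000000011
step 24: eval (u < (2 + (tid // 3)))  00000000000000000000000000000011
step 25: u <- (0 + 5)                 11111111111111111111111111111111

Answer: 26 steps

q: 0,90,180,270,360,450,540,630,720,810,900,990,1080,1170,1260,1350,1440,1530,1620,1710,1800,1890,1980,2070,2160,2250,2340,2430,2520,2610,2700,2790
u: 5,5,5,5,5,5,5,5,5,5,5,5,5,5,5,5,5,5,5,5,5,5,5,5,5,5,5,5,5,5,5,5
p: 0,90,180,270,360,450,540,630,720,810,900,990,1080,1170,1260,1350,1440,1530,1620,1710,1800,1890,1980,2070,2160,2250,2340,2430,2520,2610,2700,2790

steps = 26; useful = 562; efficiency = 562/832 = 281/416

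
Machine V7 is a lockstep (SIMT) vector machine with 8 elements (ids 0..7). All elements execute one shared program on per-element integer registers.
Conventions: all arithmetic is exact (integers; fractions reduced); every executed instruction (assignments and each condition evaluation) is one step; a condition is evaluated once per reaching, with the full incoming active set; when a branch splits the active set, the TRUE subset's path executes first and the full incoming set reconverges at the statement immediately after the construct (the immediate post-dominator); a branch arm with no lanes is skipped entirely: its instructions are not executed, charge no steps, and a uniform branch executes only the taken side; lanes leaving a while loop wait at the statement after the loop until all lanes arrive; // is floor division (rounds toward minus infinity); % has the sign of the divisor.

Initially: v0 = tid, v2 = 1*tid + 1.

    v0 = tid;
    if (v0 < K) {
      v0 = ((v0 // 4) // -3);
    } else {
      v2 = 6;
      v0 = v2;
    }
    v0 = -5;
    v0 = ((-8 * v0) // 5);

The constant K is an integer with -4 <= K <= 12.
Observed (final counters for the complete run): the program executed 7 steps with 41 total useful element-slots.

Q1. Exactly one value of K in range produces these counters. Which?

Answer: K = 7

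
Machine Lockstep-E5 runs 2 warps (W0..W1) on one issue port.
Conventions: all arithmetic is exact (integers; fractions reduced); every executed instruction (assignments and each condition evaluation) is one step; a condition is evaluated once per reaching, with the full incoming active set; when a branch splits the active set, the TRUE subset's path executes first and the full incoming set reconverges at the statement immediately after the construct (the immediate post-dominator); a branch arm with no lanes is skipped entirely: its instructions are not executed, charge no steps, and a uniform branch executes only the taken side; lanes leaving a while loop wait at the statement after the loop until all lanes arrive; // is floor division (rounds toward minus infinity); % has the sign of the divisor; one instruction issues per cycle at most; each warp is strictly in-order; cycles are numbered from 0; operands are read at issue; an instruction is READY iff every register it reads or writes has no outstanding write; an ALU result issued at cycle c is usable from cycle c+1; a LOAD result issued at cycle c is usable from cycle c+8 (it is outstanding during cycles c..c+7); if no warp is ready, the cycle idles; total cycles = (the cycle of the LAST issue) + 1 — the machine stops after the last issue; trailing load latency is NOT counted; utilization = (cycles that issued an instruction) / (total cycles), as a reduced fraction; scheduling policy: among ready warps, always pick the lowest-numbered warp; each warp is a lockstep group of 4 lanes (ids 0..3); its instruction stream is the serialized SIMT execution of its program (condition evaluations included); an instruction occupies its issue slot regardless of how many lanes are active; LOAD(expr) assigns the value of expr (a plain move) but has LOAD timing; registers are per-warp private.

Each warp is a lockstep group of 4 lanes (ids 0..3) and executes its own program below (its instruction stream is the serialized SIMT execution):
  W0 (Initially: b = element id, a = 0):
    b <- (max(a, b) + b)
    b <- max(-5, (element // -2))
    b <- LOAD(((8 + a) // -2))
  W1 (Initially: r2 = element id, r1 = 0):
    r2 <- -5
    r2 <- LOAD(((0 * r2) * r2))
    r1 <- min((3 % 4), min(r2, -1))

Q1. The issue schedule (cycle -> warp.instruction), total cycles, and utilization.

cycle 0: W0.I0
cycle 1: W0.I1
cycle 2: W0.I2
cycle 3: W1.I0
cycle 4: W1.I1
cycle 5: idle
cycle 6: idle
cycle 7: idle
cycle 8: idle
cycle 9: idle
cycle 10: idle
cycle 11: idle
cycle 12: W1.I2

Answer: 13 cycles, utilization 6/13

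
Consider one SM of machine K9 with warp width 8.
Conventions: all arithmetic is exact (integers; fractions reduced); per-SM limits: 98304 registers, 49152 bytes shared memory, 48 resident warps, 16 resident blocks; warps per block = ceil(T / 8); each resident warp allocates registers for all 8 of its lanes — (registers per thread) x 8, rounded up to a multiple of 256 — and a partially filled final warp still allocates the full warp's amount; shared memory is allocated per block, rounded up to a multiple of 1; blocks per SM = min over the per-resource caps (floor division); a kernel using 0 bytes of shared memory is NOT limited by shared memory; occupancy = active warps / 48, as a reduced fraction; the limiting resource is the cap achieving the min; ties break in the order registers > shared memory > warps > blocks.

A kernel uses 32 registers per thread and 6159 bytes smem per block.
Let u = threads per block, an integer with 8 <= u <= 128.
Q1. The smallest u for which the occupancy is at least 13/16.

Answer: u = 41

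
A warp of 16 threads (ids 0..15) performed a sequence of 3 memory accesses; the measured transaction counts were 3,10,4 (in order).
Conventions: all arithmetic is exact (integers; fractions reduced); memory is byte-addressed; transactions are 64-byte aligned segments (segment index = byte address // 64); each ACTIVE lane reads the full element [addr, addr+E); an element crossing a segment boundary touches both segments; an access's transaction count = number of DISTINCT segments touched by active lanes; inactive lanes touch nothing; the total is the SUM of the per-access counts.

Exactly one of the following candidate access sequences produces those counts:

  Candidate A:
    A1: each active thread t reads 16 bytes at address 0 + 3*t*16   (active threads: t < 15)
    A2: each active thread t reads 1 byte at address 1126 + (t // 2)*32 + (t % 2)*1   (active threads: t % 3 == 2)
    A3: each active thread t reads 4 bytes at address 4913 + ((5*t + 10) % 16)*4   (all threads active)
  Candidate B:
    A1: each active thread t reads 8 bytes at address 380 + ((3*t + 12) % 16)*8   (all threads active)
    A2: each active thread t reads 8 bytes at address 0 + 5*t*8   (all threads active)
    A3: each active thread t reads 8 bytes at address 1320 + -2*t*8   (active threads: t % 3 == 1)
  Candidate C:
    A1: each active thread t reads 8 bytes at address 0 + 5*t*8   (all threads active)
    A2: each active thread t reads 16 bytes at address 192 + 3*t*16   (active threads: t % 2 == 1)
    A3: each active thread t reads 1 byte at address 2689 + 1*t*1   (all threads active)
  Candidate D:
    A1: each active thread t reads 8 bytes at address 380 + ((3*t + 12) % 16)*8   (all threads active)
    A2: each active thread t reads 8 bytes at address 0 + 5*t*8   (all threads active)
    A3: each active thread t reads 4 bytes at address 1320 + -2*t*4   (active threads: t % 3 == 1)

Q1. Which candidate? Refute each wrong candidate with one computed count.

A: A1 gives 11 transactions, not 3
C: A1 gives 10 transactions, not 3
D: A3 gives 2 transactions, not 4
B: all counts match (3,10,4)

Answer: B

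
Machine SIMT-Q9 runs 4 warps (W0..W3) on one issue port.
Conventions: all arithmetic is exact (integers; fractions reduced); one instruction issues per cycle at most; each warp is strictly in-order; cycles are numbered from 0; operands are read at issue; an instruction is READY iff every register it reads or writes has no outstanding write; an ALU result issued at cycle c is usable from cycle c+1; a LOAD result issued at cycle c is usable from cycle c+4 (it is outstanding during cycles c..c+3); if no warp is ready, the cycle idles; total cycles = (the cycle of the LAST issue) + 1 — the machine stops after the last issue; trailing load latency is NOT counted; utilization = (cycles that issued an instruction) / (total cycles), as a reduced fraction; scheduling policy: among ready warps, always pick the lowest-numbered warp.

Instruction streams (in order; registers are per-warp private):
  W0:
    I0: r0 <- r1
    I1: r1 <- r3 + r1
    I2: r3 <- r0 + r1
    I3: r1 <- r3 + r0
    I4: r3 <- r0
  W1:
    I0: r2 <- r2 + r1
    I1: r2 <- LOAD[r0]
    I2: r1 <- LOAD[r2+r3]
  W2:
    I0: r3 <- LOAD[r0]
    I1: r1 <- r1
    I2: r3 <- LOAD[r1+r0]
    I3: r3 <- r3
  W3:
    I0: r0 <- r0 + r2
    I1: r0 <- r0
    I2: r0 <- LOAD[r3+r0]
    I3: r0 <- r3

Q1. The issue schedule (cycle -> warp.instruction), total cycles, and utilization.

cycle 0: W0.I0
cycle 1: W0.I1
cycle 2: W0.I2
cycle 3: W0.I3
cycle 4: W0.I4
cycle 5: W1.I0
cycle 6: W1.I1
cycle 7: W2.I0
cycle 8: W2.I1
cycle 9: W3.I0
cycle 10: W1.I2
cycle 11: W2.I2
cycle 12: W3.I1
cycle 13: W3.I2
cycle 14: idle
cycle 15: W2.I3
cycle 16: idle
cycle 17: W3.I3

Answer: 18 cycles, utilization 8/9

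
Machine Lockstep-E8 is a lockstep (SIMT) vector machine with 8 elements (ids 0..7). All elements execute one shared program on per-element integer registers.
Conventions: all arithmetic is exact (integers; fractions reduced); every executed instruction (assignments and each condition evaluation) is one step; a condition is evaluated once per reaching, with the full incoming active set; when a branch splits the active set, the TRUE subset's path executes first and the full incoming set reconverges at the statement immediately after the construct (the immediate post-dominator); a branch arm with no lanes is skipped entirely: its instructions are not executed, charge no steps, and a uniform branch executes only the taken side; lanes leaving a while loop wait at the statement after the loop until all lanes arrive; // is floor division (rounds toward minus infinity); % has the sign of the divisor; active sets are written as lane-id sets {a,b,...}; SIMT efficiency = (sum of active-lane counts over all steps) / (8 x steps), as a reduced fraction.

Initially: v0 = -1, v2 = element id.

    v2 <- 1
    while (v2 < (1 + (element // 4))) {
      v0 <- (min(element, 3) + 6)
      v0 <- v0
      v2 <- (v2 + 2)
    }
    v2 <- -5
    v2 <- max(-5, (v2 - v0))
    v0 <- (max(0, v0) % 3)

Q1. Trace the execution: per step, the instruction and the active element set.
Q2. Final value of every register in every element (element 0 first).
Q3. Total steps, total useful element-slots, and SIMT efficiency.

step 0: v2 <- 1                      {0,1,2,3,4,5,6,7}
step 1: eval (v2 < (1 + (element // 4))) {0,1,2,3,4,5,6,7}
step 2: v0 <- (min(element, 3) + 6)  {4,5,6,7}
step 3: v0 <- v0                     {4,5,6,7}
step 4: v2 <- (v2 + 2)               {4,5,6,7}
step 5: eval (v2 < (1 + (element // 4))) {4,5,6,7}
step 6: v2 <- -5                     {0,1,2,3,4,5,6,7}
step 7: v2 <- max(-5, (v2 - v0))     {0,1,2,3,4,5,6,7}
step 8: v0 <- (max(0, v0) % 3)       {0,1,2,3,4,5,6,7}

Answer: 9 steps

v0: 0,0,0,0,0,0,0,0
v2: -4,-4,-4,-4,-5,-5,-5,-5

steps = 9; useful = 56; efficiency = 56/72 = 7/9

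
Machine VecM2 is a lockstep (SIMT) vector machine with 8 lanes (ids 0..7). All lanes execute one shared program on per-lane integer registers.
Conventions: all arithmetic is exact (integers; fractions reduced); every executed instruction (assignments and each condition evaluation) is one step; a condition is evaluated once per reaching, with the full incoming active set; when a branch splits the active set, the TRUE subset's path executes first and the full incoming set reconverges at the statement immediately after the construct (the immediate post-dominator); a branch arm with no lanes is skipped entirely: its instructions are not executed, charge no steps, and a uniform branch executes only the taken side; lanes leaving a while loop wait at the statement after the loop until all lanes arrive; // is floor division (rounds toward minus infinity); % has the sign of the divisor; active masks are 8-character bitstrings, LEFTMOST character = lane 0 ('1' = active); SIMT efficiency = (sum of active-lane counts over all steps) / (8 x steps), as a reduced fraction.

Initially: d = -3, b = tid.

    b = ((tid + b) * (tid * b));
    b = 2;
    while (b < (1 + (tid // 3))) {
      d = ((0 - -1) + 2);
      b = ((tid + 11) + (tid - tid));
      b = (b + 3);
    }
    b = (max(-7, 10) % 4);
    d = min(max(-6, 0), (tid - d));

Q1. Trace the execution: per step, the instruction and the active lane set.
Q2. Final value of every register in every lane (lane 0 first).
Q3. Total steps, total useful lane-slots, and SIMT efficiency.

step 0: b <- ((tid + b) * (tid * b)) 11111111
step 1: b <- 2                       11111111
step 2: eval (b < (1 + (tid // 3)))  11111111
step 3: d <- ((0 - -1) + 2)          00000011
step 4: b <- ((tid + 11) + (tid - tid)) 00000011
step 5: b <- (b + 3)                 00000011
step 6: eval (b < (1 + (tid // 3)))  00000011
step 7: b <- (max(-7, 10) % 4)       11111111
step 8: d <- min(max(-6, 0), (tid - d)) 11111111

Answer: 9 steps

d: 0,0,0,0,0,0,0,0
b: 2,2,2,2,2,2,2,2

steps = 9; useful = 48; efficiency = 48/72 = 2/3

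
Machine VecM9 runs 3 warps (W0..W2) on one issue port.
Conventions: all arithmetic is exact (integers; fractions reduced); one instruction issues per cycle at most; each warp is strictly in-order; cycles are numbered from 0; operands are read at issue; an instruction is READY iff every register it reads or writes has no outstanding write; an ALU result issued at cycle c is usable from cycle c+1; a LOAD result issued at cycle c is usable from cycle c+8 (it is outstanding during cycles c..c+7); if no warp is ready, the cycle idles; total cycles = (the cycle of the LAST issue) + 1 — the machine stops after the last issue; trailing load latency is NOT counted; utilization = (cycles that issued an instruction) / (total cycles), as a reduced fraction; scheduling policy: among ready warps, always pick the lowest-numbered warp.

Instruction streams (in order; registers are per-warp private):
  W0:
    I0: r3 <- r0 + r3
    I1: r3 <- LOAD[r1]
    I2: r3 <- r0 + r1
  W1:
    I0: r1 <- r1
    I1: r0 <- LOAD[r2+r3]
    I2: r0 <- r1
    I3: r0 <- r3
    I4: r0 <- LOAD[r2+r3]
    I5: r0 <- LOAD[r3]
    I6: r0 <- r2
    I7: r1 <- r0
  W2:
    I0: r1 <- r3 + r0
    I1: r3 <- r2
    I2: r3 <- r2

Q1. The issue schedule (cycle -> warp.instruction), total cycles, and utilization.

cycle 0: W0.I0
cycle 1: W0.I1
cycle 2: W1.I0
cycle 3: W1.I1
cycle 4: W2.I0
cycle 5: W2.I1
cycle 6: W2.I2
cycle 7: idle
cycle 8: idle
cycle 9: W0.I2
cycle 10: idle
cycle 11: W1.I2
cycle 12: W1.I3
cycle 13: W1.I4
cycle 14: idle
cycle 15: idle
cycle 16: idle
cycle 17: idle
cycle 18: idle
cycle 19: idle
cycle 20: idle
cycle 21: W1.I5
cycle 22: idle
cycle 23: idle
cycle 24: idle
cycle 25: idle
cycle 26: idle
cycle 27: idle
cycle 28: idle
cycle 29: W1.I6
cycle 30: W1.I7

Answer: 31 cycles, utilization 14/31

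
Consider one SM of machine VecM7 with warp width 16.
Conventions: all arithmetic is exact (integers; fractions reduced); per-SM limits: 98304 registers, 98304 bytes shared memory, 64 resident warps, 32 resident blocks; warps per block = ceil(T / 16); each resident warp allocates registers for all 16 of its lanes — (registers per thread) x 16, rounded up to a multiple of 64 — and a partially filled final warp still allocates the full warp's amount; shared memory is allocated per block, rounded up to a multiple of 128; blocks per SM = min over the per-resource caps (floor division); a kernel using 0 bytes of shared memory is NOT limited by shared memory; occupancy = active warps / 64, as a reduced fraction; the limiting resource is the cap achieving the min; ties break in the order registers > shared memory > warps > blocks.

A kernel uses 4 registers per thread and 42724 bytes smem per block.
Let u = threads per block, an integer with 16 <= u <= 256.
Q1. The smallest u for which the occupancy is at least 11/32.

Answer: u = 161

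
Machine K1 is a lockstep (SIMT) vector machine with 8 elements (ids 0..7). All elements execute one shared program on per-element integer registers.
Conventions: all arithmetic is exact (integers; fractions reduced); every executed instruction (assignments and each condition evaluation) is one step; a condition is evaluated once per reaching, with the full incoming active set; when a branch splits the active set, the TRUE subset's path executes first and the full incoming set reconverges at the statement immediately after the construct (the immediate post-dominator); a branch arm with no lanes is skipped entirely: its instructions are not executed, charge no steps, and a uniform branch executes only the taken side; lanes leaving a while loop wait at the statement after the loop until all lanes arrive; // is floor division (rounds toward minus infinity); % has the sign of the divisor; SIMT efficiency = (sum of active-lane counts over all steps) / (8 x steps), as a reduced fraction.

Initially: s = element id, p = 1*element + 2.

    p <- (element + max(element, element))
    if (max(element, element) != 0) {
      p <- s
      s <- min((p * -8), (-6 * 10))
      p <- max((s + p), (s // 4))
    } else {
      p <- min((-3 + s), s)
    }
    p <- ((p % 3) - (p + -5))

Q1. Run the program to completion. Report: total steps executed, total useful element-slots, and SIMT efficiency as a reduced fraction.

Answer: 7 steps, 46 useful, 23/28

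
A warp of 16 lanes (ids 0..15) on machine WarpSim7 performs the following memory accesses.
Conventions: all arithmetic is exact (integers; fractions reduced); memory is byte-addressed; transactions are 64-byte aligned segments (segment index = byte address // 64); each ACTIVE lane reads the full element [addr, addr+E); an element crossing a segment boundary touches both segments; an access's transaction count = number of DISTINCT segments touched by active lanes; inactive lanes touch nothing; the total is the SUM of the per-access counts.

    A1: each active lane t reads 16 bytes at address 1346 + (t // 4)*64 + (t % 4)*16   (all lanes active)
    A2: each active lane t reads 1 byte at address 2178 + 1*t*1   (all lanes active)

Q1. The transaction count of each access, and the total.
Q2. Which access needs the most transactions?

A1: 5 transactions
A2: 1 transaction

Answer: 5,1; total 6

Answer: A1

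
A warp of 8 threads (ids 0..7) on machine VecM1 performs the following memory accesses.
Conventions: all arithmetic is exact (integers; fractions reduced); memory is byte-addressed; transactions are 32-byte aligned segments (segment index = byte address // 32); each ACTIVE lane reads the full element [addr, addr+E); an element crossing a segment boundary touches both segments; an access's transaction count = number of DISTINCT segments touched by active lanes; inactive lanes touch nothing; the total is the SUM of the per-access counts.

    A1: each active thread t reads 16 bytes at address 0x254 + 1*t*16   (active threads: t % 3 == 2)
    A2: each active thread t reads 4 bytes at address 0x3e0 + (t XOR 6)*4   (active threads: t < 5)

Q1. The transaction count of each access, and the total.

A1: 3 transactions
A2: 1 transaction

Answer: 3,1; total 4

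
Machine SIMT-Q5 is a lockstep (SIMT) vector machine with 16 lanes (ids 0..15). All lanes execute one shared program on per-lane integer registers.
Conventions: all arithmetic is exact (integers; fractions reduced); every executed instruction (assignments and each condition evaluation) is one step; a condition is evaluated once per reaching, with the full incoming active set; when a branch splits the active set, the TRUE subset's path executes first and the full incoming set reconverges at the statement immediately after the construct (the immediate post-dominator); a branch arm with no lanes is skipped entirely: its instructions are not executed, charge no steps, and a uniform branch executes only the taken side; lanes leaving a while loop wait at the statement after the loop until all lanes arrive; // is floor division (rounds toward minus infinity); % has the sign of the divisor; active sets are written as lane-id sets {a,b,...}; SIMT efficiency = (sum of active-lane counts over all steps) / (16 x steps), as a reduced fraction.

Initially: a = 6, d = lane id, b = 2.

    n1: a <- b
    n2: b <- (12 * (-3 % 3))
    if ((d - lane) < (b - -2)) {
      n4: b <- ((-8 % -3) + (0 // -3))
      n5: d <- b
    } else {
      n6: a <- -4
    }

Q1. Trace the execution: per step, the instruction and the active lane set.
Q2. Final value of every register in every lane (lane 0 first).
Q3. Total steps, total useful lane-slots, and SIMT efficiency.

step 0: a <- b                       {0,1,2,3,4,5,6,7,8,9,10,11,12,13,14,15}
step 1: b <- (12 * (-3 % 3))         {0,1,2,3,4,5,6,7,8,9,10,11,12,13,14,15}
step 2: eval ((d - lane) < (b - -2)) {0,1,2,3,4,5,6,7,8,9,10,11,12,13,14,15}
step 3: b <- ((-8 % -3) + (0 // -3)) {0,1,2,3,4,5,6,7,8,9,10,11,12,13,14,15}
step 4: d <- b                       {0,1,2,3,4,5,6,7,8,9,10,11,12,13,14,15}

Answer: 5 steps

a: 2,2,2,2,2,2,2,2,2,2,2,2,2,2,2,2
d: -2,-2,-2,-2,-2,-2,-2,-2,-2,-2,-2,-2,-2,-2,-2,-2
b: -2,-2,-2,-2,-2,-2,-2,-2,-2,-2,-2,-2,-2,-2,-2,-2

steps = 5; useful = 80; efficiency = 80/80 = 1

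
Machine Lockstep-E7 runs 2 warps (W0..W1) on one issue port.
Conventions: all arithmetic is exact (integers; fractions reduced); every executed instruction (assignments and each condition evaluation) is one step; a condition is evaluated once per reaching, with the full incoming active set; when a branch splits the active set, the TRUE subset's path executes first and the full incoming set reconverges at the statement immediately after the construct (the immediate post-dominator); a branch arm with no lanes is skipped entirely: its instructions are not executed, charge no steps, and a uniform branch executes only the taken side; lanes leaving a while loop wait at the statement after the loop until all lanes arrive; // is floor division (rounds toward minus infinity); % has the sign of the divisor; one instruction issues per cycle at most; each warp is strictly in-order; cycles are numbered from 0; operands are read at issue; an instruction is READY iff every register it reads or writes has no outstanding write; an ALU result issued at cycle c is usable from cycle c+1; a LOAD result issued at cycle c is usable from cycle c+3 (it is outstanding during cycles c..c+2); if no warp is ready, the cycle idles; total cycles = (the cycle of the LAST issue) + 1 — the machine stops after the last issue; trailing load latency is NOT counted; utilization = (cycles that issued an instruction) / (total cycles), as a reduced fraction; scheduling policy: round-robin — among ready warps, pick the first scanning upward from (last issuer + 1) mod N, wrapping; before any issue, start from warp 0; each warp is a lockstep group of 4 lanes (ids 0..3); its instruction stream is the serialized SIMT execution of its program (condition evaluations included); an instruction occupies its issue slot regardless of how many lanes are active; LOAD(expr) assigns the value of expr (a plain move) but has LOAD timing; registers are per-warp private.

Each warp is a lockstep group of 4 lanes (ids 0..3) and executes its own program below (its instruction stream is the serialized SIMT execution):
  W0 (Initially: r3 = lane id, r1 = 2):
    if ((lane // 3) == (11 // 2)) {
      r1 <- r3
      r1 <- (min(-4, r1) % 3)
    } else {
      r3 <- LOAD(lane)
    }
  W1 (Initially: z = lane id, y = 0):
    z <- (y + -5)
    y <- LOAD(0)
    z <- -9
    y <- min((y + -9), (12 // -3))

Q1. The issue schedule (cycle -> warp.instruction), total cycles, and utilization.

cycle 0: W0.I0
cycle 1: W1.I0
cycle 2: W0.I1
cycle 3: W1.I1
cycle 4: W1.I2
cycle 5: idle
cycle 6: W1.I3

Answer: 7 cycles, utilization 6/7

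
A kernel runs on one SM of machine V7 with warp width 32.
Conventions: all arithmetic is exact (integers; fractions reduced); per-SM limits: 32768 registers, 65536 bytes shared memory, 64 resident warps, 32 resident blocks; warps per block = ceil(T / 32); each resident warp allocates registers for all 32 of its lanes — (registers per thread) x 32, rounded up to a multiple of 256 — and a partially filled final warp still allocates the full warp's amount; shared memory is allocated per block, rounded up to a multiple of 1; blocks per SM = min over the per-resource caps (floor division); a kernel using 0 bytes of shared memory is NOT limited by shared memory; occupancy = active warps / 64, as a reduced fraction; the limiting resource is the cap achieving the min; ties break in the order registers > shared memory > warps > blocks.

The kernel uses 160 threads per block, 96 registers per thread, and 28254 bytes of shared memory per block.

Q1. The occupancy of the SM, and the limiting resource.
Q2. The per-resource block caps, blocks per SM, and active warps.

Answer: occupancy 5/32, limited by registers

registers: 2 blocks
shared memory: 2 blocks
warps: 12 blocks
blocks: 32 blocks

Answer: 2 blocks, 10 active warps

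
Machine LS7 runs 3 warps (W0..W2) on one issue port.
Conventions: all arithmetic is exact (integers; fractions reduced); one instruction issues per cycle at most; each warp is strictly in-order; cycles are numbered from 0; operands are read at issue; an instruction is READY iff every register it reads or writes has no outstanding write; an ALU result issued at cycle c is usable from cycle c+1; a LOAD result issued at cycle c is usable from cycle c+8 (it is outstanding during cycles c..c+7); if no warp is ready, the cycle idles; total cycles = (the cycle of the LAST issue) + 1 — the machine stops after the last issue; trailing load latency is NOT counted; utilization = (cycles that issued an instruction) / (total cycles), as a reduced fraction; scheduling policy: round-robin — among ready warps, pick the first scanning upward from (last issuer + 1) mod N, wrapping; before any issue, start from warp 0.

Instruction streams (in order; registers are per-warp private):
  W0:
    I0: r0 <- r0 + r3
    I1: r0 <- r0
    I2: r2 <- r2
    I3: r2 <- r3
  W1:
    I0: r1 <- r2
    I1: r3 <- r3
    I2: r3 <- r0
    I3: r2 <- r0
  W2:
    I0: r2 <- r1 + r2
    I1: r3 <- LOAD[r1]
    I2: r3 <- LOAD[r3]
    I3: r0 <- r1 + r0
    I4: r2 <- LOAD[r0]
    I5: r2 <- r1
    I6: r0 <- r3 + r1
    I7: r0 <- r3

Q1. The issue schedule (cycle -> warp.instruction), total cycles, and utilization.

cycle 0: W0.I0
cycle 1: W1.I0
cycle 2: W2.I0
cycle 3: W0.I1
cycle 4: W1.I1
cycle 5: W2.I1
cycle 6: W0.I2
cycle 7: W1.I2
cycle 8: W0.I3
cycle 9: W1.I3
cycle 10: idle
cycle 11: idle
cycle 12: idle
cycle 13: W2.I2
cycle 14: W2.I3
cycle 15: W2.I4
cycle 16: idle
cycle 17: idle
cycle 18: idle
cycle 19: idle
cycle 20: idle
cycle 21: idle
cycle 22: idle
cycle 23: W2.I5
cycle 24: W2.I6
cycle 25: W2.I7

Answer: 26 cycles, utilization 8/13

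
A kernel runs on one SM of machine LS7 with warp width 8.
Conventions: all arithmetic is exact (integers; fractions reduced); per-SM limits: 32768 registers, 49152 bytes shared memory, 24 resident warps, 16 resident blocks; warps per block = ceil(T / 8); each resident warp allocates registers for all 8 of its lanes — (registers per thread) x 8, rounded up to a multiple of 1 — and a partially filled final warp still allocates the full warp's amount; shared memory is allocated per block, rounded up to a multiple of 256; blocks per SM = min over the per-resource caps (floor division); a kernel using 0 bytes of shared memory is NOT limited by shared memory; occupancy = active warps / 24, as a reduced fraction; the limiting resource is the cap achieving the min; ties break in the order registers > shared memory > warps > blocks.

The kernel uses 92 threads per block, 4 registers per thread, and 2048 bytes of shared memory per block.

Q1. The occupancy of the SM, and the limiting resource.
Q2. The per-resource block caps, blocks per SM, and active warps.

Answer: occupancy 1, limited by warps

registers: 85 blocks
shared memory: 24 blocks
warps: 2 blocks
blocks: 16 blocks

Answer: 2 blocks, 24 active warps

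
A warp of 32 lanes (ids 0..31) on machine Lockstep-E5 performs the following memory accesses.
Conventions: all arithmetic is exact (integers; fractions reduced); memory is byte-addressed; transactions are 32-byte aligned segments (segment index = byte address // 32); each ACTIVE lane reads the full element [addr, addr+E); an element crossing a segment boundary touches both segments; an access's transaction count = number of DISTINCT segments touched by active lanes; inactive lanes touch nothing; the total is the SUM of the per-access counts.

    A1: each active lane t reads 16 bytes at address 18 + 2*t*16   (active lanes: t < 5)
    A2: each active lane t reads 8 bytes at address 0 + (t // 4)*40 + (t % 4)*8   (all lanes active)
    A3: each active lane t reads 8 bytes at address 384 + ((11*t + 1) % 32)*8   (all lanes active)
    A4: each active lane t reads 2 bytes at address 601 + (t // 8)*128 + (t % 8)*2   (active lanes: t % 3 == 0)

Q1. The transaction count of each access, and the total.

A1: 6 transactions
A2: 10 transactions
A3: 8 transactions
A4: 8 transactions

Answer: 6,10,8,8; total 32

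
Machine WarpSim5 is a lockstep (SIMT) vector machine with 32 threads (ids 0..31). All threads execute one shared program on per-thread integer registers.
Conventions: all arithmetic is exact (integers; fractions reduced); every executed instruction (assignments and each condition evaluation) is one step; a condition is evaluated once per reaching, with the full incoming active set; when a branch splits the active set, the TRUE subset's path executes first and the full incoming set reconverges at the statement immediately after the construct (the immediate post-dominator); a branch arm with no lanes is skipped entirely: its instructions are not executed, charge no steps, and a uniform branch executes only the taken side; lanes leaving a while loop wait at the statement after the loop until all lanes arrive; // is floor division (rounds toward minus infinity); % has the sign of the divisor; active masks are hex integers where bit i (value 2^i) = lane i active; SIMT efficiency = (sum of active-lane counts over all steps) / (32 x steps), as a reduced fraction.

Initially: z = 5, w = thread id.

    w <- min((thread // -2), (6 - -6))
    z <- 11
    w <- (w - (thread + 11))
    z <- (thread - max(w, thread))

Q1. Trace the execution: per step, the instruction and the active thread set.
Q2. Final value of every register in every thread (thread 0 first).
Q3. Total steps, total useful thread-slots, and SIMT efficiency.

step 0: w <- min((thread // -2), (6 - -6)) 0xffffffff
step 1: z <- 11                      0xffffffff
step 2: w <- (w - (thread + 11))     0xffffffff
step 3: z <- (thread - max(w, thread)) 0xffffffff

Answer: 4 steps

z: 0,0,0,0,0,0,0,0,0,0,0,0,0,0,0,0,0,0,0,0,0,0,0,0,0,0,0,0,0,0,0,0
w: -11,-13,-14,-16,-17,-19,-20,-22,-23,-25,-26,-28,-29,-31,-32,-34,-35,-37,-38,-40,-41,-43,-44,-46,-47,-49,-50,-52,-53,-55,-56,-58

steps = 4; useful = 128; efficiency = 128/128 = 1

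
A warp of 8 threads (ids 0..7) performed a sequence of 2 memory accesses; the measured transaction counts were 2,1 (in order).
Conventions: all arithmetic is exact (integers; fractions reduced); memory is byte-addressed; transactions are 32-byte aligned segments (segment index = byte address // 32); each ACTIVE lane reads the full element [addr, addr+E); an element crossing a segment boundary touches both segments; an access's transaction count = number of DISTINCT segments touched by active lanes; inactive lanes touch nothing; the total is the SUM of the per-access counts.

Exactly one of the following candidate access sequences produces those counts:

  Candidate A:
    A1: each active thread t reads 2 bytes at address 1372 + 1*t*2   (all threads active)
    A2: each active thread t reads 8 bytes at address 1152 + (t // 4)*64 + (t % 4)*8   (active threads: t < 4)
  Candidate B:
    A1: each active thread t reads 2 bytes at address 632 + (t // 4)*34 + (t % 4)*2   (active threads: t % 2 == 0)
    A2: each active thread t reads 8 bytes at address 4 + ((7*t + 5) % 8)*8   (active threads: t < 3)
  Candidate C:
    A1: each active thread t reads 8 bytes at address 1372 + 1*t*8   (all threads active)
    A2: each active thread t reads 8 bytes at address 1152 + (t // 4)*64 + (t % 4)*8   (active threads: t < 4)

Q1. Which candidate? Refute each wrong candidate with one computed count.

B: A2 gives 2 transactions, not 1
C: A1 gives 3 transactions, not 2
A: all counts match (2,1)

Answer: A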